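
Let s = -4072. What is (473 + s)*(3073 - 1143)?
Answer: -6946070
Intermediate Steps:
(473 + s)*(3073 - 1143) = (473 - 4072)*(3073 - 1143) = -3599*1930 = -6946070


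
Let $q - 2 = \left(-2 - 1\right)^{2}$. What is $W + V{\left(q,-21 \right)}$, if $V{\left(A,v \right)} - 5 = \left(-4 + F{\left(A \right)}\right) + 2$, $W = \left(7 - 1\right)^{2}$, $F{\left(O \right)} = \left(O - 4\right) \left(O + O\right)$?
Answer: $193$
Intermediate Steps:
$F{\left(O \right)} = 2 O \left(-4 + O\right)$ ($F{\left(O \right)} = \left(-4 + O\right) 2 O = 2 O \left(-4 + O\right)$)
$q = 11$ ($q = 2 + \left(-2 - 1\right)^{2} = 2 + \left(-3\right)^{2} = 2 + 9 = 11$)
$W = 36$ ($W = 6^{2} = 36$)
$V{\left(A,v \right)} = 3 + 2 A \left(-4 + A\right)$ ($V{\left(A,v \right)} = 5 + \left(\left(-4 + 2 A \left(-4 + A\right)\right) + 2\right) = 5 + \left(-2 + 2 A \left(-4 + A\right)\right) = 3 + 2 A \left(-4 + A\right)$)
$W + V{\left(q,-21 \right)} = 36 + \left(3 + 2 \cdot 11 \left(-4 + 11\right)\right) = 36 + \left(3 + 2 \cdot 11 \cdot 7\right) = 36 + \left(3 + 154\right) = 36 + 157 = 193$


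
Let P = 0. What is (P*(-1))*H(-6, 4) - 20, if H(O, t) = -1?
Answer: -20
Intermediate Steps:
(P*(-1))*H(-6, 4) - 20 = (0*(-1))*(-1) - 20 = 0*(-1) - 20 = 0 - 20 = -20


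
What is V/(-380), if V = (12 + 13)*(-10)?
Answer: 25/38 ≈ 0.65790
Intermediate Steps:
V = -250 (V = 25*(-10) = -250)
V/(-380) = -250/(-380) = -250*(-1/380) = 25/38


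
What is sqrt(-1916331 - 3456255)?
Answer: 3*I*sqrt(596954) ≈ 2317.9*I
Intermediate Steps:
sqrt(-1916331 - 3456255) = sqrt(-5372586) = 3*I*sqrt(596954)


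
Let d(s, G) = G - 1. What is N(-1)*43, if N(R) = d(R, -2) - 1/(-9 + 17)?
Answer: -1075/8 ≈ -134.38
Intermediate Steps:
d(s, G) = -1 + G
N(R) = -25/8 (N(R) = (-1 - 2) - 1/(-9 + 17) = -3 - 1/8 = -25/8)
N(-1)*43 = -25/8*43 = -1075/8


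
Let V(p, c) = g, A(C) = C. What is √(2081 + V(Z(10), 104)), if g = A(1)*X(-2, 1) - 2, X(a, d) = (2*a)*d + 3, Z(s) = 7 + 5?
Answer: √2078 ≈ 45.585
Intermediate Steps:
Z(s) = 12
X(a, d) = 3 + 2*a*d (X(a, d) = 2*a*d + 3 = 3 + 2*a*d)
g = -3 (g = 1*(3 + 2*(-2)*1) - 2 = 1*(3 - 4) - 2 = 1*(-1) - 2 = -1 - 2 = -3)
V(p, c) = -3
√(2081 + V(Z(10), 104)) = √(2081 - 3) = √2078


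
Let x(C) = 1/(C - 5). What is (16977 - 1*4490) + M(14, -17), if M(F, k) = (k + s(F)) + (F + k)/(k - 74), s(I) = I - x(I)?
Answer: 10224332/819 ≈ 12484.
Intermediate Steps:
x(C) = 1/(-5 + C)
s(I) = I - 1/(-5 + I)
M(F, k) = k + (F + k)/(-74 + k) + (-1 + F*(-5 + F))/(-5 + F) (M(F, k) = (k + (-1 + F*(-5 + F))/(-5 + F)) + (F + k)/(k - 74) = (k + (-1 + F*(-5 + F))/(-5 + F)) + (F + k)/(-74 + k) = k + (F + k)/(-74 + k) + (-1 + F*(-5 + F))/(-5 + F))
(16977 - 1*4490) + M(14, -17) = (16977 - 1*4490) + (74 - 17*(-1 + 14*(-5 + 14)) + (-5 + 14)*(14 + (-17)² - 73*(-17)) - 74*14*(-5 + 14))/((-74 - 17)*(-5 + 14)) = (16977 - 4490) + (74 - 17*(-1 + 14*9) + 9*(14 + 289 + 1241) - 74*14*9)/(-91*9) = 12487 - 1/91*⅑*(74 - 17*(-1 + 126) + 9*1544 - 9324) = 12487 - 1/91*⅑*(74 - 17*125 + 13896 - 9324) = 12487 - 1/91*⅑*(74 - 2125 + 13896 - 9324) = 12487 - 1/91*⅑*2521 = 12487 - 2521/819 = 10224332/819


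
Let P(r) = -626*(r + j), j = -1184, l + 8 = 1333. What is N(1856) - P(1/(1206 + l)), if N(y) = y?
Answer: -1871238542/2531 ≈ -7.3933e+5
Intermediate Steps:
l = 1325 (l = -8 + 1333 = 1325)
P(r) = 741184 - 626*r (P(r) = -626*(r - 1184) = -626*(-1184 + r) = 741184 - 626*r)
N(1856) - P(1/(1206 + l)) = 1856 - (741184 - 626/(1206 + 1325)) = 1856 - (741184 - 626/2531) = 1856 - 1*1875936078/2531 = 1856 - 1875936078/2531 = -1871238542/2531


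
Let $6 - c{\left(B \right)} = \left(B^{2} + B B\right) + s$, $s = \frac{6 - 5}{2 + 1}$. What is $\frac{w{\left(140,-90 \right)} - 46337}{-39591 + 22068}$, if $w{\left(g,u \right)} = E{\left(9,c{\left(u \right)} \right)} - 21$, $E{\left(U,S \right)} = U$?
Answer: $\frac{46349}{17523} \approx 2.645$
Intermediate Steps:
$s = \frac{1}{3}$ ($s = 1 \cdot \frac{1}{3} = \frac{1}{3} \approx 0.33333$)
$c{\left(B \right)} = \frac{17}{3} - 2 B^{2}$ ($c{\left(B \right)} = 6 - \left(\left(B^{2} + B B\right) + \frac{1}{3}\right) = 6 - \left(\left(B^{2} + B^{2}\right) + \frac{1}{3}\right) = 6 - \left(2 B^{2} + \frac{1}{3}\right) = 6 - \left(\frac{1}{3} + 2 B^{2}\right) = \frac{17}{3} - 2 B^{2}$)
$w{\left(g,u \right)} = -12$ ($w{\left(g,u \right)} = 9 - 21 = -12$)
$\frac{w{\left(140,-90 \right)} - 46337}{-39591 + 22068} = \frac{-12 - 46337}{-39591 + 22068} = - \frac{46349}{-17523} = \left(-46349\right) \left(- \frac{1}{17523}\right) = \frac{46349}{17523}$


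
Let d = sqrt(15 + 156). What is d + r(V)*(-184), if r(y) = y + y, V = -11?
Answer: 4048 + 3*sqrt(19) ≈ 4061.1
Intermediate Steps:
r(y) = 2*y
d = 3*sqrt(19) (d = sqrt(171) = 3*sqrt(19) ≈ 13.077)
d + r(V)*(-184) = 3*sqrt(19) + (2*(-11))*(-184) = 3*sqrt(19) - 22*(-184) = 3*sqrt(19) + 4048 = 4048 + 3*sqrt(19)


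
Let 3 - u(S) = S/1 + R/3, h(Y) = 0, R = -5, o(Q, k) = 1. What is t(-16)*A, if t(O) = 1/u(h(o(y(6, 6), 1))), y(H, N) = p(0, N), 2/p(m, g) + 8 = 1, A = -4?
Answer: -6/7 ≈ -0.85714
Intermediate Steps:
p(m, g) = -2/7 (p(m, g) = 2/(-8 + 1) = 2/(-7) = 2*(-1/7) = -2/7)
y(H, N) = -2/7
u(S) = 14/3 - S (u(S) = 3 - (S/1 - 5/3) = 3 - (S*1 - 5*1/3) = 3 - (S - 5/3) = 3 - (-5/3 + S) = 3 + (5/3 - S) = 14/3 - S)
t(O) = 3/14 (t(O) = 1/(14/3 - 1*0) = 1/(14/3 + 0) = 1/(14/3) = 3/14)
t(-16)*A = (3/14)*(-4) = -6/7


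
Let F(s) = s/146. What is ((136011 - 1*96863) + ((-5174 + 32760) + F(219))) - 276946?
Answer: -420421/2 ≈ -2.1021e+5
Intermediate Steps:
F(s) = s/146 (F(s) = s*(1/146) = s/146)
((136011 - 1*96863) + ((-5174 + 32760) + F(219))) - 276946 = ((136011 - 1*96863) + ((-5174 + 32760) + (1/146)*219)) - 276946 = ((136011 - 96863) + (27586 + 3/2)) - 276946 = (39148 + 55175/2) - 276946 = 133471/2 - 276946 = -420421/2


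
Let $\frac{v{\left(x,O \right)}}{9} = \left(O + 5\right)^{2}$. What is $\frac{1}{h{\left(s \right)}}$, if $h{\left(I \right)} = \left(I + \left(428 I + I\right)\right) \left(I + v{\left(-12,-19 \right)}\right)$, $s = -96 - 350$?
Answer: $- \frac{1}{252766040} \approx -3.9562 \cdot 10^{-9}$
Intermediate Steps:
$s = -446$
$v{\left(x,O \right)} = 9 \left(5 + O\right)^{2}$ ($v{\left(x,O \right)} = 9 \left(O + 5\right)^{2} = 9 \left(5 + O\right)^{2}$)
$h{\left(I \right)} = 430 I \left(1764 + I\right)$ ($h{\left(I \right)} = \left(I + \left(428 I + I\right)\right) \left(I + 9 \left(5 - 19\right)^{2}\right) = \left(I + 429 I\right) \left(I + 9 \left(-14\right)^{2}\right) = 430 I \left(I + 9 \cdot 196\right) = 430 I \left(I + 1764\right) = 430 I \left(1764 + I\right)$)
$\frac{1}{h{\left(s \right)}} = \frac{1}{430 \left(-446\right) \left(1764 - 446\right)} = \frac{1}{430 \left(-446\right) 1318} = \frac{1}{-252766040} = - \frac{1}{252766040}$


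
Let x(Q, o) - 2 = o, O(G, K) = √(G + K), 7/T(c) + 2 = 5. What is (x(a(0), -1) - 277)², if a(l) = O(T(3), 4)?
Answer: 76176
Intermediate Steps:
T(c) = 7/3 (T(c) = 7/(-2 + 5) = 7/3)
a(l) = √57/3 (a(l) = √(7/3 + 4) = √(19/3) = √57/3)
x(Q, o) = 2 + o
(x(a(0), -1) - 277)² = ((2 - 1) - 277)² = (1 - 277)² = (-276)² = 76176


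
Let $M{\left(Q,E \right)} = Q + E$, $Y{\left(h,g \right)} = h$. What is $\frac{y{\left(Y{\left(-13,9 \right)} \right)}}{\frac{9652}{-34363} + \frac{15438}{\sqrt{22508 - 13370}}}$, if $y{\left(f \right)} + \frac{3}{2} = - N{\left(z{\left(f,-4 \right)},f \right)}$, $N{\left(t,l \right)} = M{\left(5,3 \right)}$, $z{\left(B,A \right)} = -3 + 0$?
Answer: $- \frac{2399395822103}{23452095695323307} - \frac{57726540499103 \sqrt{9138}}{93808382781293228} \approx -0.058927$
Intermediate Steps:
$z{\left(B,A \right)} = -3$
$M{\left(Q,E \right)} = E + Q$
$N{\left(t,l \right)} = 8$ ($N{\left(t,l \right)} = 3 + 5 = 8$)
$y{\left(f \right)} = - \frac{19}{2}$ ($y{\left(f \right)} = - \frac{3}{2} - 8 = - \frac{19}{2}$)
$\frac{y{\left(Y{\left(-13,9 \right)} \right)}}{\frac{9652}{-34363} + \frac{15438}{\sqrt{22508 - 13370}}} = - \frac{19}{2 \left(\frac{9652}{-34363} + \frac{15438}{\sqrt{22508 - 13370}}\right)} = - \frac{19}{2 \left(9652 \left(- \frac{1}{34363}\right) + \frac{15438}{\sqrt{9138}}\right)} = - \frac{19}{2 \left(- \frac{9652}{34363} + 15438 \frac{\sqrt{9138}}{9138}\right)} = - \frac{19}{2 \left(- \frac{9652}{34363} + \frac{2573 \sqrt{9138}}{1523}\right)}$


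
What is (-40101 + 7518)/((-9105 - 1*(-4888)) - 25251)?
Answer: 32583/29468 ≈ 1.1057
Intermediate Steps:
(-40101 + 7518)/((-9105 - 1*(-4888)) - 25251) = -32583/((-9105 + 4888) - 25251) = -32583/(-4217 - 25251) = -32583/(-29468) = -32583*(-1/29468) = 32583/29468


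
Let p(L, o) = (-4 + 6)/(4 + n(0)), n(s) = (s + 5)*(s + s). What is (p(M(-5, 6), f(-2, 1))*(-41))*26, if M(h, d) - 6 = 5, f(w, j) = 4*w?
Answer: -533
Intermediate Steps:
n(s) = 2*s*(5 + s) (n(s) = (5 + s)*(2*s) = 2*s*(5 + s))
M(h, d) = 11 (M(h, d) = 6 + 5 = 11)
p(L, o) = 1/2 (p(L, o) = (-4 + 6)/(4 + 2*0*(5 + 0)) = 2/(4 + 2*0*5) = 2/(4 + 0) = 2/4 = 2*(1/4) = 1/2)
(p(M(-5, 6), f(-2, 1))*(-41))*26 = ((1/2)*(-41))*26 = -41/2*26 = -533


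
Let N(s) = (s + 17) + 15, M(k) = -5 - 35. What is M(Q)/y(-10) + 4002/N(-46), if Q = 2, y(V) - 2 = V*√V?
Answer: -502391/1757 - 100*I*√10/251 ≈ -285.94 - 1.2599*I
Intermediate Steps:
y(V) = 2 + V^(3/2) (y(V) = 2 + V*√V = 2 + V^(3/2))
M(k) = -40
N(s) = 32 + s (N(s) = (17 + s) + 15 = 32 + s)
M(Q)/y(-10) + 4002/N(-46) = -40/(2 + (-10)^(3/2)) + 4002/(32 - 46) = -40/(2 - 10*I*√10) + 4002/(-14) = -40/(2 - 10*I*√10) + 4002*(-1/14) = -40/(2 - 10*I*√10) - 2001/7 = -2001/7 - 40/(2 - 10*I*√10)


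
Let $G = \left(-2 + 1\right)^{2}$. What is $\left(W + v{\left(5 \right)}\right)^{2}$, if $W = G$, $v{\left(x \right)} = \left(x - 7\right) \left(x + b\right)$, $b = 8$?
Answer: $625$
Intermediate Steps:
$v{\left(x \right)} = \left(-7 + x\right) \left(8 + x\right)$ ($v{\left(x \right)} = \left(x - 7\right) \left(x + 8\right) = \left(-7 + x\right) \left(8 + x\right)$)
$G = 1$ ($G = \left(-1\right)^{2} = 1$)
$W = 1$
$\left(W + v{\left(5 \right)}\right)^{2} = \left(1 + \left(-56 + 5 + 5^{2}\right)\right)^{2} = \left(1 + \left(-56 + 5 + 25\right)\right)^{2} = \left(1 - 26\right)^{2} = \left(-25\right)^{2} = 625$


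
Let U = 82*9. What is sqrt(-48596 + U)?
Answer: I*sqrt(47858) ≈ 218.76*I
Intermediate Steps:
U = 738
sqrt(-48596 + U) = sqrt(-48596 + 738) = sqrt(-47858) = I*sqrt(47858)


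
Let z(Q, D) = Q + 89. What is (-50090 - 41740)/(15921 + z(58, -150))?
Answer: -15305/2678 ≈ -5.7151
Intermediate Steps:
z(Q, D) = 89 + Q
(-50090 - 41740)/(15921 + z(58, -150)) = (-50090 - 41740)/(15921 + (89 + 58)) = -91830/(15921 + 147) = -91830/16068 = -91830*1/16068 = -15305/2678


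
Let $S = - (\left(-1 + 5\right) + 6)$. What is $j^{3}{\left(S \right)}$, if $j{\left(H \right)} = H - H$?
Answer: $0$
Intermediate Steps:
$S = -10$ ($S = - (4 + 6) = \left(-1\right) 10 = -10$)
$j{\left(H \right)} = 0$
$j^{3}{\left(S \right)} = 0^{3} = 0$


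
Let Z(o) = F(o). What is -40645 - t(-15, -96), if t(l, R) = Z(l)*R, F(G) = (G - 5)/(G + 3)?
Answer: -40485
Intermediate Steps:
F(G) = (-5 + G)/(3 + G)
Z(o) = (-5 + o)/(3 + o)
t(l, R) = R*(-5 + l)/(3 + l) (t(l, R) = ((-5 + l)/(3 + l))*R = R*(-5 + l)/(3 + l))
-40645 - t(-15, -96) = -40645 - (-96)*(-5 - 15)/(3 - 15) = -40645 - (-96)*(-20)/(-12) = -40645 - (-96)*(-1)*(-20)/12 = -40645 - 1*(-160) = -40645 + 160 = -40485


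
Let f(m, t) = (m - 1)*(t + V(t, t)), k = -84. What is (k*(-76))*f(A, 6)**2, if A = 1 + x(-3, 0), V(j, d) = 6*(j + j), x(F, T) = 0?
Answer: 0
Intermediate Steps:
V(j, d) = 12*j (V(j, d) = 6*(2*j) = 12*j)
A = 1 (A = 1 + 0 = 1)
f(m, t) = 13*t*(-1 + m) (f(m, t) = (m - 1)*(t + 12*t) = (-1 + m)*(13*t) = 13*t*(-1 + m))
(k*(-76))*f(A, 6)**2 = (-84*(-76))*(13*6*(-1 + 1))**2 = 6384*(13*6*0)**2 = 6384*0**2 = 6384*0 = 0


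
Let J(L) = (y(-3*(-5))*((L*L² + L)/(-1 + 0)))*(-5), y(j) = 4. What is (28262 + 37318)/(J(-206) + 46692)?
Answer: -16395/43698437 ≈ -0.00037519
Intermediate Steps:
J(L) = 20*L + 20*L³ (J(L) = (4*((L*L² + L)/(-1 + 0)))*(-5) = (4*((L³ + L)/(-1)))*(-5) = (4*((L + L³)*(-1)))*(-5) = (4*(-L - L³))*(-5) = (-4*L - 4*L³)*(-5) = 20*L + 20*L³)
(28262 + 37318)/(J(-206) + 46692) = (28262 + 37318)/(20*(-206)*(1 + (-206)²) + 46692) = 65580/(20*(-206)*(1 + 42436) + 46692) = 65580/(20*(-206)*42437 + 46692) = 65580/(-174840440 + 46692) = 65580/(-174793748) = 65580*(-1/174793748) = -16395/43698437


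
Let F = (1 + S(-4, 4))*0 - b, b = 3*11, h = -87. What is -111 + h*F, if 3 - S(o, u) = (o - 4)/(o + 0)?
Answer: 2760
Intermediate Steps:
S(o, u) = 3 - (-4 + o)/o (S(o, u) = 3 - (o - 4)/(o + 0) = 3 - (-4 + o)/o)
b = 33
F = -33 (F = (1 + (2 + 4/(-4)))*0 - 1*33 = (1 + (2 + 4*(-¼)))*0 - 33 = (1 + (2 - 1))*0 - 33 = (1 + 1)*0 - 33 = 2*0 - 33 = 0 - 33 = -33)
-111 + h*F = -111 - 87*(-33) = -111 + 2871 = 2760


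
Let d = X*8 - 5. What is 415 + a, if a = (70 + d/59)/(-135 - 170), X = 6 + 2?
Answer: 126504/305 ≈ 414.77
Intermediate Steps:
X = 8
d = 59 (d = 8*8 - 5 = 64 - 5 = 59)
a = -71/305 (a = (70 + 59/59)/(-135 - 170) = (70 + 59*(1/59))/(-305) = (70 + 1)*(-1/305) = 71*(-1/305) = -71/305 ≈ -0.23279)
415 + a = 415 - 71/305 = 126504/305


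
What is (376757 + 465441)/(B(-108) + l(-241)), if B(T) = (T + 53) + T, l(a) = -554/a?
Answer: -202969718/38729 ≈ -5240.8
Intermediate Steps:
B(T) = 53 + 2*T (B(T) = (53 + T) + T = 53 + 2*T)
(376757 + 465441)/(B(-108) + l(-241)) = (376757 + 465441)/((53 + 2*(-108)) - 554/(-241)) = 842198/((53 - 216) - 554*(-1/241)) = 842198/(-163 + 554/241) = 842198/(-38729/241) = 842198*(-241/38729) = -202969718/38729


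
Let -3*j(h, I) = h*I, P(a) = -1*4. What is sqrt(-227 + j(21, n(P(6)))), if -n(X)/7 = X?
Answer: 3*I*sqrt(47) ≈ 20.567*I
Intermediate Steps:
P(a) = -4
n(X) = -7*X
j(h, I) = -I*h/3 (j(h, I) = -h*I/3 = -I*h/3)
sqrt(-227 + j(21, n(P(6)))) = sqrt(-227 - 1/3*(-7*(-4))*21) = sqrt(-227 - 1/3*28*21) = sqrt(-227 - 196) = sqrt(-423) = 3*I*sqrt(47)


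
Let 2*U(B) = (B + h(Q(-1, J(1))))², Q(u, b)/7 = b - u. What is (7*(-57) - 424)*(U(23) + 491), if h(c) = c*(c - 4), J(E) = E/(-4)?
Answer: -391024583/512 ≈ -7.6372e+5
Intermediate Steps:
J(E) = -E/4 (J(E) = E*(-¼) = -E/4)
Q(u, b) = -7*u + 7*b (Q(u, b) = 7*(b - u) = -7*u + 7*b)
h(c) = c*(-4 + c)
U(B) = (105/16 + B)²/2 (U(B) = (B + (-7*(-1) + 7*(-¼*1))*(-4 + (-7*(-1) + 7*(-¼*1))))²/2 = (B + (7 + 7*(-¼))*(-4 + (7 + 7*(-¼))))²/2 = (B + (7 - 7/4)*(-4 + (7 - 7/4)))²/2 = (B + 21*(-4 + 21/4)/4)²/2 = (B + (21/4)*(5/4))²/2 = (B + 105/16)²/2 = (105/16 + B)²/2)
(7*(-57) - 424)*(U(23) + 491) = (7*(-57) - 424)*((105 + 16*23)²/512 + 491) = (-399 - 424)*((105 + 368)²/512 + 491) = -823*((1/512)*473² + 491) = -823*((1/512)*223729 + 491) = -823*(223729/512 + 491) = -823*475121/512 = -391024583/512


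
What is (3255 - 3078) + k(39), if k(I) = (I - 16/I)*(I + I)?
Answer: 3187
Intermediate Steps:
k(I) = 2*I*(I - 16/I) (k(I) = (I - 16/I)*(2*I) = 2*I*(I - 16/I))
(3255 - 3078) + k(39) = (3255 - 3078) + (-32 + 2*39**2) = 177 + (-32 + 2*1521) = 177 + (-32 + 3042) = 177 + 3010 = 3187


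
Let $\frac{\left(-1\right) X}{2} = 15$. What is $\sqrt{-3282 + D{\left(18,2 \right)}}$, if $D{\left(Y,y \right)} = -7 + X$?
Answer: $i \sqrt{3319} \approx 57.611 i$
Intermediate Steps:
$X = -30$ ($X = \left(-2\right) 15 = -30$)
$D{\left(Y,y \right)} = -37$ ($D{\left(Y,y \right)} = -7 - 30 = -37$)
$\sqrt{-3282 + D{\left(18,2 \right)}} = \sqrt{-3282 - 37} = \sqrt{-3319} = i \sqrt{3319}$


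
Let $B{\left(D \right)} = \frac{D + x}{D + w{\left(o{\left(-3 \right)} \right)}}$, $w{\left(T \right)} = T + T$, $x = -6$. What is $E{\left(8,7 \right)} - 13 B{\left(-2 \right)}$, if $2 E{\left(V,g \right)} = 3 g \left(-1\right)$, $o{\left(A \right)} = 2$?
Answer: $\frac{83}{2} \approx 41.5$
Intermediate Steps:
$w{\left(T \right)} = 2 T$
$E{\left(V,g \right)} = - \frac{3 g}{2}$ ($E{\left(V,g \right)} = \frac{3 g \left(-1\right)}{2} = \frac{\left(-3\right) g}{2} = - \frac{3 g}{2}$)
$B{\left(D \right)} = \frac{-6 + D}{4 + D}$ ($B{\left(D \right)} = \frac{D - 6}{D + 2 \cdot 2} = \frac{-6 + D}{D + 4} = \frac{-6 + D}{4 + D}$)
$E{\left(8,7 \right)} - 13 B{\left(-2 \right)} = \left(- \frac{3}{2}\right) 7 - 13 \frac{-6 - 2}{4 - 2} = - \frac{21}{2} - 13 \cdot \frac{1}{2} \left(-8\right) = - \frac{21}{2} - -52 = - \frac{21}{2} + 52 = \frac{83}{2}$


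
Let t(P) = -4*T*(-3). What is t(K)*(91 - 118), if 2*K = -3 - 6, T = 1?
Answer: -324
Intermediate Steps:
K = -9/2 (K = (-3 - 6)/2 = (½)*(-9) = -9/2 ≈ -4.5000)
t(P) = 12 (t(P) = -4*1*(-3) = -4*(-3) = 12)
t(K)*(91 - 118) = 12*(91 - 118) = 12*(-27) = -324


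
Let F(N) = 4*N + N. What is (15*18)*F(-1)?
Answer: -1350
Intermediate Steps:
F(N) = 5*N
(15*18)*F(-1) = (15*18)*(5*(-1)) = 270*(-5) = -1350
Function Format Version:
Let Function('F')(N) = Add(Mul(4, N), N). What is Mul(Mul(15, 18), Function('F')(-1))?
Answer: -1350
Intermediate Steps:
Function('F')(N) = Mul(5, N)
Mul(Mul(15, 18), Function('F')(-1)) = Mul(Mul(15, 18), Mul(5, -1)) = Mul(270, -5) = -1350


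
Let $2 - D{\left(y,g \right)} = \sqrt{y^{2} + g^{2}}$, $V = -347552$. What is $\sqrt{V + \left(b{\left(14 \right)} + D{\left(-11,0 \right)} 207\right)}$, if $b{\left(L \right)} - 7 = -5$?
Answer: $i \sqrt{349413} \approx 591.11 i$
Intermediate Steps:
$D{\left(y,g \right)} = 2 - \sqrt{g^{2} + y^{2}}$ ($D{\left(y,g \right)} = 2 - \sqrt{y^{2} + g^{2}} = 2 - \sqrt{g^{2} + y^{2}}$)
$b{\left(L \right)} = 2$ ($b{\left(L \right)} = 7 - 5 = 2$)
$\sqrt{V + \left(b{\left(14 \right)} + D{\left(-11,0 \right)} 207\right)} = \sqrt{-347552 + \left(2 + \left(2 - \sqrt{0^{2} + \left(-11\right)^{2}}\right) 207\right)} = \sqrt{-347552 + \left(2 + \left(2 - \sqrt{0 + 121}\right) 207\right)} = \sqrt{-347552 + \left(2 + \left(2 - \sqrt{121}\right) 207\right)} = \sqrt{-347552 + \left(2 + \left(2 - 11\right) 207\right)} = \sqrt{-347552 + \left(2 - 1863\right)} = \sqrt{-347552 - 1861} = \sqrt{-349413} = i \sqrt{349413}$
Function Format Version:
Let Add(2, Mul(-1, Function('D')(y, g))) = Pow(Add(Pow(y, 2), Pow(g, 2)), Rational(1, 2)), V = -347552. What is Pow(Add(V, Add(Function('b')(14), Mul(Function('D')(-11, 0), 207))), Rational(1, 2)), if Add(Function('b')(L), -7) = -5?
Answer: Mul(I, Pow(349413, Rational(1, 2))) ≈ Mul(591.11, I)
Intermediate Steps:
Function('D')(y, g) = Add(2, Mul(-1, Pow(Add(Pow(g, 2), Pow(y, 2)), Rational(1, 2)))) (Function('D')(y, g) = Add(2, Mul(-1, Pow(Add(Pow(y, 2), Pow(g, 2)), Rational(1, 2)))) = Add(2, Mul(-1, Pow(Add(Pow(g, 2), Pow(y, 2)), Rational(1, 2)))))
Function('b')(L) = 2 (Function('b')(L) = Add(7, -5) = 2)
Pow(Add(V, Add(Function('b')(14), Mul(Function('D')(-11, 0), 207))), Rational(1, 2)) = Pow(Add(-347552, Add(2, Mul(Add(2, Mul(-1, Pow(Add(Pow(0, 2), Pow(-11, 2)), Rational(1, 2)))), 207))), Rational(1, 2)) = Pow(Add(-347552, Add(2, Mul(Add(2, Mul(-1, Pow(Add(0, 121), Rational(1, 2)))), 207))), Rational(1, 2)) = Pow(Add(-347552, Add(2, Mul(Add(2, Mul(-1, Pow(121, Rational(1, 2)))), 207))), Rational(1, 2)) = Pow(Add(-347552, Add(2, Mul(Add(2, Mul(-1, 11)), 207))), Rational(1, 2)) = Pow(Add(-347552, Add(2, Mul(Add(2, -11), 207))), Rational(1, 2)) = Pow(Add(-347552, Add(2, Mul(-9, 207))), Rational(1, 2)) = Pow(Add(-347552, Add(2, -1863)), Rational(1, 2)) = Pow(Add(-347552, -1861), Rational(1, 2)) = Pow(-349413, Rational(1, 2)) = Mul(I, Pow(349413, Rational(1, 2)))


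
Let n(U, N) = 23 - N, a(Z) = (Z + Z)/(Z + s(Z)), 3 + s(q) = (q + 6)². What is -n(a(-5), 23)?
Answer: 0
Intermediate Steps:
s(q) = -3 + (6 + q)² (s(q) = -3 + (q + 6)² = -3 + (6 + q)²)
a(Z) = 2*Z/(-3 + Z + (6 + Z)²) (a(Z) = (Z + Z)/(Z + (-3 + (6 + Z)²)) = (2*Z)/(-3 + Z + (6 + Z)²) = 2*Z/(-3 + Z + (6 + Z)²))
-n(a(-5), 23) = -(23 - 1*23) = -(23 - 23) = -1*0 = 0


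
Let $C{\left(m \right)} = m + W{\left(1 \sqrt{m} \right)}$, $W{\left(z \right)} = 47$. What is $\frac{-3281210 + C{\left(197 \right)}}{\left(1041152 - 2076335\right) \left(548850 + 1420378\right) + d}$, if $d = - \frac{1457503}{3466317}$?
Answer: $\frac{11372868222222}{7066126542776387011} \approx 1.6095 \cdot 10^{-6}$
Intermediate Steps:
$d = - \frac{1457503}{3466317}$ ($d = \left(-1457503\right) \frac{1}{3466317} = - \frac{1457503}{3466317} \approx -0.42048$)
$C{\left(m \right)} = 47 + m$ ($C{\left(m \right)} = m + 47 = 47 + m$)
$\frac{-3281210 + C{\left(197 \right)}}{\left(1041152 - 2076335\right) \left(548850 + 1420378\right) + d} = \frac{-3281210 + \left(47 + 197\right)}{\left(1041152 - 2076335\right) \left(548850 + 1420378\right) - \frac{1457503}{3466317}} = \frac{-3281210 + 244}{\left(-1035183\right) 1969228 - \frac{1457503}{3466317}} = - \frac{3280966}{-2038511348724 - \frac{1457503}{3466317}} = - \frac{3280966}{- \frac{7066126542776387011}{3466317}} = \left(-3280966\right) \left(- \frac{3466317}{7066126542776387011}\right) = \frac{11372868222222}{7066126542776387011}$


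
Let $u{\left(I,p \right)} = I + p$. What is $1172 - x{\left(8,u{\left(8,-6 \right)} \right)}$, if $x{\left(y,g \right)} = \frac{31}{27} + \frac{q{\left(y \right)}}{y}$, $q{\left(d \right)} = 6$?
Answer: $\frac{126371}{108} \approx 1170.1$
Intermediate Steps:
$x{\left(y,g \right)} = \frac{31}{27} + \frac{6}{y}$
$1172 - x{\left(8,u{\left(8,-6 \right)} \right)} = 1172 - \left(\frac{31}{27} + \frac{6}{8}\right) = 1172 - \left(\frac{31}{27} + 6 \cdot \frac{1}{8}\right) = 1172 - \left(\frac{31}{27} + \frac{3}{4}\right) = 1172 - \frac{205}{108} = \frac{126371}{108}$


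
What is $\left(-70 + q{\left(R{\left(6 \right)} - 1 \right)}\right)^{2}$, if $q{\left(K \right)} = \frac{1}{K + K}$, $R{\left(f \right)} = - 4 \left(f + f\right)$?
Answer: $\frac{47073321}{9604} \approx 4901.4$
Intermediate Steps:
$R{\left(f \right)} = - 8 f$ ($R{\left(f \right)} = - 4 \cdot 2 f = - 8 f$)
$q{\left(K \right)} = \frac{1}{2 K}$
$\left(-70 + q{\left(R{\left(6 \right)} - 1 \right)}\right)^{2} = \left(-70 + \frac{1}{2 \left(\left(-8\right) 6 - 1\right)}\right)^{2} = \left(-70 + \frac{1}{2 \left(-48 - 1\right)}\right)^{2} = \left(-70 + \frac{1}{2 \left(-49\right)}\right)^{2} = \left(-70 + \frac{1}{2} \left(- \frac{1}{49}\right)\right)^{2} = \left(-70 - \frac{1}{98}\right)^{2} = \left(- \frac{6861}{98}\right)^{2} = \frac{47073321}{9604}$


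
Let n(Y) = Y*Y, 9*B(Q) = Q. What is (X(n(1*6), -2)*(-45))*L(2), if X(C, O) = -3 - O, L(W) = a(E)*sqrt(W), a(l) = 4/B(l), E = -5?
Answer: -324*sqrt(2) ≈ -458.21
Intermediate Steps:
B(Q) = Q/9
n(Y) = Y**2
a(l) = 36/l (a(l) = 4/((l/9)) = 4*(9/l) = 36/l)
L(W) = -36*sqrt(W)/5 (L(W) = (36/(-5))*sqrt(W) = (36*(-1/5))*sqrt(W) = -36*sqrt(W)/5)
(X(n(1*6), -2)*(-45))*L(2) = ((-3 - 1*(-2))*(-45))*(-36*sqrt(2)/5) = ((-3 + 2)*(-45))*(-36*sqrt(2)/5) = (-1*(-45))*(-36*sqrt(2)/5) = 45*(-36*sqrt(2)/5) = -324*sqrt(2)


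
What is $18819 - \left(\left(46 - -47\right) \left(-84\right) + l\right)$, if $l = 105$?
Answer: $26526$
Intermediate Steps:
$18819 - \left(\left(46 - -47\right) \left(-84\right) + l\right) = 18819 - \left(\left(46 - -47\right) \left(-84\right) + 105\right) = 18819 - \left(\left(46 + 47\right) \left(-84\right) + 105\right) = 18819 - \left(93 \left(-84\right) + 105\right) = 18819 - \left(-7812 + 105\right) = 18819 - -7707 = 18819 + 7707 = 26526$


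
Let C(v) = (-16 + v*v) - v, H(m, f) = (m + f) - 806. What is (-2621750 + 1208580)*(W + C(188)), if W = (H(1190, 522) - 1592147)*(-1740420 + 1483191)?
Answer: -578429369895152930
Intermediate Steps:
H(m, f) = -806 + f + m (H(m, f) = (f + m) - 806 = -806 + f + m)
W = 409313331189 (W = ((-806 + 522 + 1190) - 1592147)*(-1740420 + 1483191) = (906 - 1592147)*(-257229) = -1591241*(-257229) = 409313331189)
C(v) = -16 + v² - v (C(v) = (-16 + v²) - v = -16 + v² - v)
(-2621750 + 1208580)*(W + C(188)) = (-2621750 + 1208580)*(409313331189 + (-16 + 188² - 1*188)) = -1413170*(409313331189 + (-16 + 35344 - 188)) = -1413170*(409313331189 + 35140) = -1413170*409313366329 = -578429369895152930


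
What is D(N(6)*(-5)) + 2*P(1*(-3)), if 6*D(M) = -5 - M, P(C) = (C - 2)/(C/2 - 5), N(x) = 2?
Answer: 185/78 ≈ 2.3718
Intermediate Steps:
P(C) = (-2 + C)/(-5 + C/2) (P(C) = (-2 + C)/(C*(½) - 5) = (-2 + C)/(C/2 - 5) = (-2 + C)/(-5 + C/2))
D(M) = -⅚ - M/6 (D(M) = (-5 - M)/6 = -⅚ - M/6)
D(N(6)*(-5)) + 2*P(1*(-3)) = (-⅚ - (-5)/3) + 2*(2*(-2 + 1*(-3))/(-10 + 1*(-3))) = (-⅚ - ⅙*(-10)) + 2*(2*(-2 - 3)/(-10 - 3)) = (-⅚ + 5/3) + 2*(2*(-5)/(-13)) = ⅚ + 2*(2*(-1/13)*(-5)) = ⅚ + 2*(10/13) = ⅚ + 20/13 = 185/78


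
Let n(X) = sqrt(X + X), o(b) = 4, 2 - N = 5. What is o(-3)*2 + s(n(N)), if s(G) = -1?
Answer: 7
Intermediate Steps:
N = -3 (N = 2 - 1*5 = 2 - 5 = -3)
n(X) = sqrt(2)*sqrt(X) (n(X) = sqrt(2*X) = sqrt(2)*sqrt(X))
o(-3)*2 + s(n(N)) = 4*2 - 1 = 8 - 1 = 7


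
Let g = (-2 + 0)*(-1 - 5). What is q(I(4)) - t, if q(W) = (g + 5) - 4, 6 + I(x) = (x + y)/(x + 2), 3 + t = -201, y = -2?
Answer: 217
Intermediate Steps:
t = -204 (t = -3 - 201 = -204)
g = 12 (g = -2*(-6) = 12)
I(x) = -6 + (-2 + x)/(2 + x) (I(x) = -6 + (x - 2)/(x + 2) = -6 + (-2 + x)/(2 + x))
q(W) = 13 (q(W) = (12 + 5) - 4 = 17 - 4 = 13)
q(I(4)) - t = 13 - 1*(-204) = 13 + 204 = 217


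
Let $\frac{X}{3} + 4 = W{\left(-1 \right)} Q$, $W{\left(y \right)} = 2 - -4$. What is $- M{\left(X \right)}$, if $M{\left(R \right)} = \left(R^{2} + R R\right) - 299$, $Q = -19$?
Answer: $-250333$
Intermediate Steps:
$W{\left(y \right)} = 6$ ($W{\left(y \right)} = 2 + 4 = 6$)
$X = -354$ ($X = -12 + 3 \cdot 6 \left(-19\right) = -12 + 3 \left(-114\right) = -12 - 342 = -354$)
$M{\left(R \right)} = -299 + 2 R^{2}$ ($M{\left(R \right)} = \left(R^{2} + R^{2}\right) - 299 = 2 R^{2} - 299 = -299 + 2 R^{2}$)
$- M{\left(X \right)} = - (-299 + 2 \left(-354\right)^{2}) = - (-299 + 2 \cdot 125316) = - (-299 + 250632) = \left(-1\right) 250333 = -250333$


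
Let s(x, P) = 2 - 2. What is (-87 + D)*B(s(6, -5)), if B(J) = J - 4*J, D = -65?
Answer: 0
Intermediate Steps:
s(x, P) = 0
B(J) = -3*J
(-87 + D)*B(s(6, -5)) = (-87 - 65)*(-3*0) = -152*0 = 0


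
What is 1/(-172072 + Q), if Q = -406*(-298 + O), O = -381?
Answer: 1/103602 ≈ 9.6523e-6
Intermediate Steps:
Q = 275674 (Q = -406*(-298 - 381) = -406*(-679) = 275674)
1/(-172072 + Q) = 1/(-172072 + 275674) = 1/103602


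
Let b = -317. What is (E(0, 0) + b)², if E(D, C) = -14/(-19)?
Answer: 36108081/361 ≈ 1.0002e+5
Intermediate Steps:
E(D, C) = 14/19 (E(D, C) = -14*(-1/19) = 14/19)
(E(0, 0) + b)² = (14/19 - 317)² = (-6009/19)² = 36108081/361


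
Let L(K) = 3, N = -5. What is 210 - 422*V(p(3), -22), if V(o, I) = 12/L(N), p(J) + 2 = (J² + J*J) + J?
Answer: -1478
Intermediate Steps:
p(J) = -2 + J + 2*J² (p(J) = -2 + ((J² + J*J) + J) = -2 + ((J² + J²) + J) = -2 + (2*J² + J) = -2 + (J + 2*J²) = -2 + J + 2*J²)
V(o, I) = 4 (V(o, I) = 12/3 = 12*(⅓) = 4)
210 - 422*V(p(3), -22) = 210 - 422*4 = 210 - 1688 = -1478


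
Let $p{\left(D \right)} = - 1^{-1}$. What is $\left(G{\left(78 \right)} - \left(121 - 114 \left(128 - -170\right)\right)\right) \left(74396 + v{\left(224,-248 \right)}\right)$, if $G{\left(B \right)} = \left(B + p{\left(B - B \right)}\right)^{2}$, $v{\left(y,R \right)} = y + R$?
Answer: $2958518160$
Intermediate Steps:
$p{\left(D \right)} = -1$ ($p{\left(D \right)} = \left(-1\right) 1 = -1$)
$v{\left(y,R \right)} = R + y$
$G{\left(B \right)} = \left(-1 + B\right)^{2}$ ($G{\left(B \right)} = \left(B - 1\right)^{2} = \left(-1 + B\right)^{2}$)
$\left(G{\left(78 \right)} - \left(121 - 114 \left(128 - -170\right)\right)\right) \left(74396 + v{\left(224,-248 \right)}\right) = \left(\left(-1 + 78\right)^{2} - \left(121 - 114 \left(128 - -170\right)\right)\right) \left(74396 + \left(-248 + 224\right)\right) = \left(77^{2} - \left(121 - 114 \left(128 + 170\right)\right)\right) \left(74396 - 24\right) = \left(5929 + \left(114 \cdot 298 - 121\right)\right) 74372 = \left(5929 + \left(33972 - 121\right)\right) 74372 = \left(5929 + 33851\right) 74372 = 39780 \cdot 74372 = 2958518160$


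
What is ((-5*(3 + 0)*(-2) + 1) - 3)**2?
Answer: 784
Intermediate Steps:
((-5*(3 + 0)*(-2) + 1) - 3)**2 = ((-15*(-2) + 1) - 3)**2 = ((-5*(-6) + 1) - 3)**2 = ((30 + 1) - 3)**2 = (31 - 3)**2 = 28**2 = 784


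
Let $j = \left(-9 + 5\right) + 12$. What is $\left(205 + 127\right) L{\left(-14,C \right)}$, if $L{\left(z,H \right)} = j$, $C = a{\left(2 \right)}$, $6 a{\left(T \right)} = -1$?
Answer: $2656$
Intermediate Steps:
$a{\left(T \right)} = - \frac{1}{6}$ ($a{\left(T \right)} = \frac{1}{6} \left(-1\right) = - \frac{1}{6}$)
$j = 8$ ($j = -4 + 12 = 8$)
$C = - \frac{1}{6} \approx -0.16667$
$L{\left(z,H \right)} = 8$
$\left(205 + 127\right) L{\left(-14,C \right)} = \left(205 + 127\right) 8 = 332 \cdot 8 = 2656$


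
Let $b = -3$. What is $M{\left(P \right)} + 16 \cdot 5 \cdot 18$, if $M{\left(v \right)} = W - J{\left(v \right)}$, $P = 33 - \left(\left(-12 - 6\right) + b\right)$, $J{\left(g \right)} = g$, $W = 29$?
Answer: $1415$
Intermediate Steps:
$P = 54$ ($P = 33 - \left(\left(-12 - 6\right) - 3\right) = 33 - \left(-18 - 3\right) = 33 - -21 = 33 + 21 = 54$)
$M{\left(v \right)} = 29 - v$
$M{\left(P \right)} + 16 \cdot 5 \cdot 18 = \left(29 - 54\right) + 16 \cdot 5 \cdot 18 = \left(29 - 54\right) + 80 \cdot 18 = -25 + 1440 = 1415$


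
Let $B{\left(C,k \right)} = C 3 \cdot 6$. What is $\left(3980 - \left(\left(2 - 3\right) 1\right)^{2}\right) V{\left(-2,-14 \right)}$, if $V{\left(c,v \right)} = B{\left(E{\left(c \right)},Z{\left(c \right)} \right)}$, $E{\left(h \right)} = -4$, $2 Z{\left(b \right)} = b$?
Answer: $-286488$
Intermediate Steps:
$Z{\left(b \right)} = \frac{b}{2}$
$B{\left(C,k \right)} = 18 C$ ($B{\left(C,k \right)} = 3 C 6 = 18 C$)
$V{\left(c,v \right)} = -72$ ($V{\left(c,v \right)} = 18 \left(-4\right) = -72$)
$\left(3980 - \left(\left(2 - 3\right) 1\right)^{2}\right) V{\left(-2,-14 \right)} = \left(3980 - \left(\left(2 - 3\right) 1\right)^{2}\right) \left(-72\right) = \left(3980 - \left(\left(-1\right) 1\right)^{2}\right) \left(-72\right) = \left(3980 - \left(-1\right)^{2}\right) \left(-72\right) = \left(3980 - 1\right) \left(-72\right) = 3979 \left(-72\right) = -286488$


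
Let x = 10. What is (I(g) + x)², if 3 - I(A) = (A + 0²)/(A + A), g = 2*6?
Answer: 625/4 ≈ 156.25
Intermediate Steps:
g = 12
I(A) = 5/2 (I(A) = 3 - (A + 0²)/(A + A) = 3 - (A + 0)/(2*A) = 3 - A*1/(2*A) = 3 - 1*½ = 3 - ½ = 5/2)
(I(g) + x)² = (5/2 + 10)² = (25/2)² = 625/4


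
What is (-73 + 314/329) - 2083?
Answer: -709010/329 ≈ -2155.0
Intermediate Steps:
(-73 + 314/329) - 2083 = -23703/329 - 2083 = -709010/329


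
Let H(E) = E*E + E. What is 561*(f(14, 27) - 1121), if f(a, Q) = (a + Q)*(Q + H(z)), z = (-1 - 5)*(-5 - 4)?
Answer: 68305116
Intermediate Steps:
z = 54 (z = -6*(-9) = 54)
H(E) = E + E**2 (H(E) = E**2 + E = E + E**2)
f(a, Q) = (2970 + Q)*(Q + a) (f(a, Q) = (a + Q)*(Q + 54*(1 + 54)) = (Q + a)*(Q + 54*55) = (Q + a)*(Q + 2970) = (Q + a)*(2970 + Q) = (2970 + Q)*(Q + a))
561*(f(14, 27) - 1121) = 561*((27**2 + 2970*27 + 2970*14 + 27*14) - 1121) = 561*((729 + 80190 + 41580 + 378) - 1121) = 561*(122877 - 1121) = 561*121756 = 68305116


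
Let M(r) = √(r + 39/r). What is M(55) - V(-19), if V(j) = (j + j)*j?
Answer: -722 + 2*√42130/55 ≈ -714.54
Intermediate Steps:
V(j) = 2*j² (V(j) = (2*j)*j = 2*j²)
M(55) - V(-19) = √(55 + 39/55) - 2*(-19)² = √(55 + 39*(1/55)) - 2*361 = √(55 + 39/55) - 1*722 = √(3064/55) - 722 = 2*√42130/55 - 722 = -722 + 2*√42130/55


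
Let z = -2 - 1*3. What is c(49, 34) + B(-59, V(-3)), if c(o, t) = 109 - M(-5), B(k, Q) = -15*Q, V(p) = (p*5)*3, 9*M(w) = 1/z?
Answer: 35281/45 ≈ 784.02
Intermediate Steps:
z = -5 (z = -2 - 3 = -5)
M(w) = -1/45 (M(w) = (⅑)/(-5) = (⅑)*(-⅕) = -1/45)
V(p) = 15*p (V(p) = (5*p)*3 = 15*p)
c(o, t) = 4906/45 (c(o, t) = 109 - 1*(-1/45) = 109 + 1/45 = 4906/45)
c(49, 34) + B(-59, V(-3)) = 4906/45 - 225*(-3) = 4906/45 - 15*(-45) = 4906/45 + 675 = 35281/45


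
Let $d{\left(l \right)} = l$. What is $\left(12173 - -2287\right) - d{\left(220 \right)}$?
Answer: $14240$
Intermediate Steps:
$\left(12173 - -2287\right) - d{\left(220 \right)} = \left(12173 - -2287\right) - 220 = \left(12173 + 2287\right) - 220 = 14460 - 220 = 14240$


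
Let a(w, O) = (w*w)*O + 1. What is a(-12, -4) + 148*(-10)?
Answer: -2055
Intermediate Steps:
a(w, O) = 1 + O*w**2 (a(w, O) = w**2*O + 1 = O*w**2 + 1 = 1 + O*w**2)
a(-12, -4) + 148*(-10) = (1 - 4*(-12)**2) + 148*(-10) = (1 - 4*144) - 1480 = (1 - 576) - 1480 = -575 - 1480 = -2055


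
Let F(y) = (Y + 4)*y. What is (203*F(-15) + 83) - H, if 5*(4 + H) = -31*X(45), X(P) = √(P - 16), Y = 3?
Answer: -21228 + 31*√29/5 ≈ -21195.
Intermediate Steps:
F(y) = 7*y (F(y) = (3 + 4)*y = 7*y)
X(P) = √(-16 + P)
H = -4 - 31*√29/5 (H = -4 + (-31*√(-16 + 45))/5 = -4 + (-31*√29)/5 = -4 - 31*√29/5 ≈ -37.388)
(203*F(-15) + 83) - H = (203*(7*(-15)) + 83) - (-4 - 31*√29/5) = (203*(-105) + 83) + (4 + 31*√29/5) = (-21315 + 83) + (4 + 31*√29/5) = -21232 + (4 + 31*√29/5) = -21228 + 31*√29/5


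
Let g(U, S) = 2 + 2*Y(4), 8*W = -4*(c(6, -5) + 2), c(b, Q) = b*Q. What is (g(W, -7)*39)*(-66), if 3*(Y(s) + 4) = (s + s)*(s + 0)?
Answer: -39468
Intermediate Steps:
c(b, Q) = Q*b
Y(s) = -4 + 2*s²/3 (Y(s) = -4 + ((s + s)*(s + 0))/3 = -4 + ((2*s)*s)/3 = -4 + (2*s²)/3 = -4 + 2*s²/3)
W = 14 (W = (-4*(-5*6 + 2))/8 = (-4*(-30 + 2))/8 = (-4*(-28))/8 = (⅛)*112 = 14)
g(U, S) = 46/3 (g(U, S) = 2 + 2*(-4 + (⅔)*4²) = 2 + 2*(-4 + (⅔)*16) = 2 + 2*(-4 + 32/3) = 2 + 2*(20/3) = 2 + 40/3 = 46/3)
(g(W, -7)*39)*(-66) = ((46/3)*39)*(-66) = 598*(-66) = -39468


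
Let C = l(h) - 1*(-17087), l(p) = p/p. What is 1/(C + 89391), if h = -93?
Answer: 1/106479 ≈ 9.3915e-6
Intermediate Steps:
l(p) = 1
C = 17088 (C = 1 - 1*(-17087) = 1 + 17087 = 17088)
1/(C + 89391) = 1/(17088 + 89391) = 1/106479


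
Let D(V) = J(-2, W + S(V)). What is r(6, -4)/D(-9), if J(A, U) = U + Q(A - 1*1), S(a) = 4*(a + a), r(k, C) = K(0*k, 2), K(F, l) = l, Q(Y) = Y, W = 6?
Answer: -2/69 ≈ -0.028986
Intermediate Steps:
r(k, C) = 2
S(a) = 8*a (S(a) = 4*(2*a) = 8*a)
J(A, U) = -1 + A + U (J(A, U) = U + (A - 1*1) = U + (A - 1) = U + (-1 + A) = -1 + A + U)
D(V) = 3 + 8*V (D(V) = -1 - 2 + (6 + 8*V) = 3 + 8*V)
r(6, -4)/D(-9) = 2/(3 + 8*(-9)) = 2/(3 - 72) = 2/(-69) = 2*(-1/69) = -2/69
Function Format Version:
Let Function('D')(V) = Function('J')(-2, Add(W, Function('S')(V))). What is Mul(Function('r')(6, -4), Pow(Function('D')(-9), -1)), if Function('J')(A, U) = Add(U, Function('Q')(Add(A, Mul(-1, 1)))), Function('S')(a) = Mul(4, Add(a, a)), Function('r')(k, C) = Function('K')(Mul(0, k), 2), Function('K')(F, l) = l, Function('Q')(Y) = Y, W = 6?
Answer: Rational(-2, 69) ≈ -0.028986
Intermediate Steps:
Function('r')(k, C) = 2
Function('S')(a) = Mul(8, a) (Function('S')(a) = Mul(4, Mul(2, a)) = Mul(8, a))
Function('J')(A, U) = Add(-1, A, U) (Function('J')(A, U) = Add(U, Add(A, Mul(-1, 1))) = Add(U, Add(A, -1)) = Add(U, Add(-1, A)) = Add(-1, A, U))
Function('D')(V) = Add(3, Mul(8, V)) (Function('D')(V) = Add(-1, -2, Add(6, Mul(8, V))) = Add(3, Mul(8, V)))
Mul(Function('r')(6, -4), Pow(Function('D')(-9), -1)) = Mul(2, Pow(Add(3, Mul(8, -9)), -1)) = Mul(2, Pow(Add(3, -72), -1)) = Mul(2, Pow(-69, -1)) = Mul(2, Rational(-1, 69)) = Rational(-2, 69)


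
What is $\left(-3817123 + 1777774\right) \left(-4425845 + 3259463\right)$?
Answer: $2378659965318$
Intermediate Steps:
$\left(-3817123 + 1777774\right) \left(-4425845 + 3259463\right) = \left(-2039349\right) \left(-1166382\right) = 2378659965318$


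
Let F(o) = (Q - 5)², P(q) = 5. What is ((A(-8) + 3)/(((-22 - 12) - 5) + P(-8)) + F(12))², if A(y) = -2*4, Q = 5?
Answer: 25/1156 ≈ 0.021626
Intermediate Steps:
A(y) = -8
F(o) = 0 (F(o) = (5 - 5)² = 0² = 0)
((A(-8) + 3)/(((-22 - 12) - 5) + P(-8)) + F(12))² = ((-8 + 3)/(((-22 - 12) - 5) + 5) + 0)² = (-5/((-34 - 5) + 5) + 0)² = (-5/(-39 + 5) + 0)² = (-5/(-34) + 0)² = (-5*(-1/34) + 0)² = (5/34 + 0)² = (5/34)² = 25/1156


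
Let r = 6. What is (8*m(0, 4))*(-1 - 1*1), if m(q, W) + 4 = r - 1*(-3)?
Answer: -80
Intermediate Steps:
m(q, W) = 5 (m(q, W) = -4 + (6 - 1*(-3)) = -4 + (6 + 3) = -4 + 9 = 5)
(8*m(0, 4))*(-1 - 1*1) = (8*5)*(-1 - 1*1) = 40*(-1 - 1) = 40*(-2) = -80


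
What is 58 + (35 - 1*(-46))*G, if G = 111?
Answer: 9049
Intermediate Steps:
58 + (35 - 1*(-46))*G = 58 + (35 - 1*(-46))*111 = 58 + (35 + 46)*111 = 58 + 81*111 = 58 + 8991 = 9049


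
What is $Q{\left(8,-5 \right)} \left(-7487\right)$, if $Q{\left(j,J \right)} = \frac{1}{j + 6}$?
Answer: $- \frac{7487}{14} \approx -534.79$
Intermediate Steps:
$Q{\left(j,J \right)} = \frac{1}{6 + j}$
$Q{\left(8,-5 \right)} \left(-7487\right) = \frac{1}{6 + 8} \left(-7487\right) = \frac{1}{14} \left(-7487\right) = - \frac{7487}{14}$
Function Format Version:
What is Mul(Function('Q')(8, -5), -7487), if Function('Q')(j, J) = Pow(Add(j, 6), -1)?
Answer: Rational(-7487, 14) ≈ -534.79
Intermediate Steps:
Function('Q')(j, J) = Pow(Add(6, j), -1)
Mul(Function('Q')(8, -5), -7487) = Mul(Pow(Add(6, 8), -1), -7487) = Mul(Pow(14, -1), -7487) = Mul(Rational(1, 14), -7487) = Rational(-7487, 14)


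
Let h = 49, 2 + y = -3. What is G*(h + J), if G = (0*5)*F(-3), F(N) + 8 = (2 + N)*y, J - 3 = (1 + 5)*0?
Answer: 0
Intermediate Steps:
y = -5 (y = -2 - 3 = -5)
J = 3 (J = 3 + (1 + 5)*0 = 3 + 6*0 = 3 + 0 = 3)
F(N) = -18 - 5*N (F(N) = -8 + (2 + N)*(-5) = -8 + (-10 - 5*N) = -18 - 5*N)
G = 0 (G = (0*5)*(-18 - 5*(-3)) = 0*(-18 + 15) = 0*(-3) = 0)
G*(h + J) = 0*(49 + 3) = 0*52 = 0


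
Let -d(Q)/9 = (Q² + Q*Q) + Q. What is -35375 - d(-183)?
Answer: 565780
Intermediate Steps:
d(Q) = -18*Q² - 9*Q (d(Q) = -9*((Q² + Q*Q) + Q) = -9*((Q² + Q²) + Q) = -9*(2*Q² + Q) = -9*(Q + 2*Q²) = -18*Q² - 9*Q)
-35375 - d(-183) = -35375 - (-9)*(-183)*(1 + 2*(-183)) = -35375 - (-9)*(-183)*(1 - 366) = -35375 - (-9)*(-183)*(-365) = -35375 - 1*(-601155) = -35375 + 601155 = 565780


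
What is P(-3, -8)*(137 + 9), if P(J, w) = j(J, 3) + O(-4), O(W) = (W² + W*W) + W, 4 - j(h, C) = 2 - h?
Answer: 3942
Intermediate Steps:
j(h, C) = 2 + h (j(h, C) = 4 - (2 - h) = 4 + (-2 + h) = 2 + h)
O(W) = W + 2*W² (O(W) = (W² + W²) + W = 2*W² + W = W + 2*W²)
P(J, w) = 30 + J (P(J, w) = (2 + J) - 4*(1 + 2*(-4)) = (2 + J) - 4*(1 - 8) = (2 + J) - 4*(-7) = (2 + J) + 28 = 30 + J)
P(-3, -8)*(137 + 9) = (30 - 3)*(137 + 9) = 27*146 = 3942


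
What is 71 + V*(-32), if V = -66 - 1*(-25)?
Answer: 1383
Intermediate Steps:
V = -41 (V = -66 + 25 = -41)
71 + V*(-32) = 71 - 41*(-32) = 71 + 1312 = 1383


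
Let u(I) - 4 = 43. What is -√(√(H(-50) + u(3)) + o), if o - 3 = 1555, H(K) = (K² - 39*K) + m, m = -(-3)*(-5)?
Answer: -√(1558 + 3*√498) ≈ -40.311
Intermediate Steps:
u(I) = 47 (u(I) = 4 + 43 = 47)
m = -15 (m = -3*5 = -15)
H(K) = -15 + K² - 39*K (H(K) = (K² - 39*K) - 15 = -15 + K² - 39*K)
o = 1558 (o = 3 + 1555 = 1558)
-√(√(H(-50) + u(3)) + o) = -√(√((-15 + (-50)² - 39*(-50)) + 47) + 1558) = -√(√((-15 + 2500 + 1950) + 47) + 1558) = -√(√(4435 + 47) + 1558) = -√(√4482 + 1558) = -√(3*√498 + 1558) = -√(1558 + 3*√498)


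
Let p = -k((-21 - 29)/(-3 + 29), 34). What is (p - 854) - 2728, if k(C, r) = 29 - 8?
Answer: -3603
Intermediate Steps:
k(C, r) = 21
p = -21 (p = -1*21 = -21)
(p - 854) - 2728 = (-21 - 854) - 2728 = -875 - 2728 = -3603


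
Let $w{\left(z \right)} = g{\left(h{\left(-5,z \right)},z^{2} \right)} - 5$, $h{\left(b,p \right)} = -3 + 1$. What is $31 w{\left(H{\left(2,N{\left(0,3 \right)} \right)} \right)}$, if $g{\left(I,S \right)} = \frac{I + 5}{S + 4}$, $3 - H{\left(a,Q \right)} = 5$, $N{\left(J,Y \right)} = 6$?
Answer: $- \frac{1147}{8} \approx -143.38$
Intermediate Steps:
$H{\left(a,Q \right)} = -2$ ($H{\left(a,Q \right)} = 3 - 5 = -2$)
$h{\left(b,p \right)} = -2$
$g{\left(I,S \right)} = \frac{5 + I}{4 + S}$
$w{\left(z \right)} = -5 + \frac{3}{4 + z^{2}}$ ($w{\left(z \right)} = \frac{5 - 2}{4 + z^{2}} - 5 = \frac{1}{4 + z^{2}} \cdot 3 - 5 = \frac{3}{4 + z^{2}} - 5 = -5 + \frac{3}{4 + z^{2}}$)
$31 w{\left(H{\left(2,N{\left(0,3 \right)} \right)} \right)} = 31 \frac{-17 - 5 \left(-2\right)^{2}}{4 + \left(-2\right)^{2}} = 31 \frac{-17 - 20}{4 + 4} = 31 \frac{-17 - 20}{8} = 31 \cdot \frac{1}{8} \left(-37\right) = 31 \left(- \frac{37}{8}\right) = - \frac{1147}{8}$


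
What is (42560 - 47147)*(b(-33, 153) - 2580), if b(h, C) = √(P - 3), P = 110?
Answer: 11834460 - 4587*√107 ≈ 1.1787e+7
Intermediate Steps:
b(h, C) = √107 (b(h, C) = √(110 - 3) = √107)
(42560 - 47147)*(b(-33, 153) - 2580) = (42560 - 47147)*(√107 - 2580) = -4587*(-2580 + √107) = 11834460 - 4587*√107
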